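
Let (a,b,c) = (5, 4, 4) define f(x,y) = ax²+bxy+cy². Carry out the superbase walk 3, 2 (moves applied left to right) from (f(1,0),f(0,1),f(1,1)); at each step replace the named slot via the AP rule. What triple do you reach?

start (5,4,13) = (f(1,0),f(0,1),f(1,1))
replace slot 3: 2·(5+4) − 13 = 5 → (5,4,5)
replace slot 2: 2·(5+5) − 4 = 16 → (5,16,5)

5,16,5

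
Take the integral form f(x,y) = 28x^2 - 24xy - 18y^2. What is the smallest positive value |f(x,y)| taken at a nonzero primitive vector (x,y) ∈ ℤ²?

descent: ρ → (-18,24,28)  [lands on river]
river: ρ → (28,32,-14)
river: ρ → (-14,24,36)
river: ρ → (36,48,-2)
river: ρ → (-2,48,36)
river: ρ → (36,24,-14)
river: ρ → (-14,32,28)
river: ρ → (28,24,-18)
river: ρ → (-18,48,4)
river: ρ → (4,48,-18)
closes: descent 1, river 10
min |a| on river = 2

2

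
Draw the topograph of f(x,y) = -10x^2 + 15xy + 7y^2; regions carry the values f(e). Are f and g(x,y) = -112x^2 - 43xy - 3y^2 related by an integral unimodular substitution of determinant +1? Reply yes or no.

D₁ = 505, D₂ = 505
river cycle of f (length 8): (7, 13, -12), (-12, 11, 8), (8, 21, -2), (-2, 19, 18), (18, 17, -3), (-3, 19, 12), (12, 5, -10), (-10, 15, 7)
river cycle of g (length 8): (-3, 19, 12), (12, 5, -10), (-10, 15, 7), (7, 13, -12), (-12, 11, 8), (8, 21, -2), (-2, 19, 18), (18, 17, -3)
cycles coincide ⇒ equivalent

yes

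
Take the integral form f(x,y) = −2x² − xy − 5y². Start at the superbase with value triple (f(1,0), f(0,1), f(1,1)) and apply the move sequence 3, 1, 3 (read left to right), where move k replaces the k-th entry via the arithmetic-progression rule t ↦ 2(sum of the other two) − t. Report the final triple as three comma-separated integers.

start (-2,-5,-8) = (f(1,0),f(0,1),f(1,1))
replace slot 3: 2·((-2)+(-5)) − (-8) = -6 → (-2,-5,-6)
replace slot 1: 2·((-5)+(-6)) − (-2) = -20 → (-20,-5,-6)
replace slot 3: 2·((-20)+(-5)) − (-6) = -44 → (-20,-5,-44)

-20,-5,-44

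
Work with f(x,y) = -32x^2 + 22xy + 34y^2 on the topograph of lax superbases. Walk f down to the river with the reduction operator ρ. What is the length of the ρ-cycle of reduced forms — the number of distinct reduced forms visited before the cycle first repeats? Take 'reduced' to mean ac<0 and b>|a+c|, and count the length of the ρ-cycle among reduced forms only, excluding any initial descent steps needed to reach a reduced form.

D = 4836, ⌊√D⌋ = 69
river: ρ → (34,46,-20)
river: ρ → (-20,34,46)
river: ρ → (46,58,-8)
river: ρ → (-8,54,60)
river: ρ → (60,66,-2)
river: ρ → (-2,66,60)
river: ρ → (60,54,-8)
river: ρ → (-8,58,46)
river: ρ → (46,34,-20)
river: ρ → (-20,46,34)
river: ρ → (34,22,-32)
river: ρ → (-32,42,24)
river: ρ → (24,54,-20)
river: ρ → (-20,66,6)
river: ρ → (6,66,-20)
river: ρ → (-20,54,24)
river: ρ → (24,42,-32)
river: ρ → (-32,22,34)
ρ-cycle length = 18 (tail of 0 descent steps not counted)

18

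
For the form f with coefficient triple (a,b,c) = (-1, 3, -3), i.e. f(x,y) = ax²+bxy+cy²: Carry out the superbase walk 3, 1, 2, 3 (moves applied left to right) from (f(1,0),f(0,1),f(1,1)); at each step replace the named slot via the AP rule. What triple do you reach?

start (-1,-3,-1) = (f(1,0),f(0,1),f(1,1))
replace slot 3: 2·((-1)+(-3)) − (-1) = -7 → (-1,-3,-7)
replace slot 1: 2·((-3)+(-7)) − (-1) = -19 → (-19,-3,-7)
replace slot 2: 2·((-19)+(-7)) − (-3) = -49 → (-19,-49,-7)
replace slot 3: 2·((-19)+(-49)) − (-7) = -129 → (-19,-49,-129)

-19,-49,-129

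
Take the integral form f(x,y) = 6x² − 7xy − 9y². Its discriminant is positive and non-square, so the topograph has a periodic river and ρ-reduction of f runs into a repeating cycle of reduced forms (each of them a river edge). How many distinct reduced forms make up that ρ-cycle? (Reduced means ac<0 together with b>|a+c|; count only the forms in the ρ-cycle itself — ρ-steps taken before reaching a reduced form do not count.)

D = 265, ⌊√D⌋ = 16
descent: ρ → (-9,7,6)  [lands on river]
river: ρ → (6,5,-10)
river: ρ → (-10,15,1)
river: ρ → (1,15,-10)
river: ρ → (-10,5,6)
river: ρ → (6,7,-9)
river: ρ → (-9,11,4)
river: ρ → (4,13,-6)
river: ρ → (-6,11,6)
river: ρ → (6,13,-4)
river: ρ → (-4,11,9)
river: ρ → (9,7,-6)
river: ρ → (-6,5,10)
river: ρ → (10,15,-1)
river: ρ → (-1,15,10)
river: ρ → (10,5,-6)
river: ρ → (-6,7,9)
river: ρ → (9,11,-4)
river: ρ → (-4,13,6)
river: ρ → (6,11,-6)
river: ρ → (-6,13,4)
river: ρ → (4,11,-9)
ρ-cycle length = 22 (tail of 1 descent step not counted)

22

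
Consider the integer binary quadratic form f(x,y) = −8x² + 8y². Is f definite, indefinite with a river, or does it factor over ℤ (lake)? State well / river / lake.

D = b²−4ac = 0² − 4·(-8)·8 = 256
D = 16² is a perfect square ⇒ form factors over ℤ ⇒ lakes

lake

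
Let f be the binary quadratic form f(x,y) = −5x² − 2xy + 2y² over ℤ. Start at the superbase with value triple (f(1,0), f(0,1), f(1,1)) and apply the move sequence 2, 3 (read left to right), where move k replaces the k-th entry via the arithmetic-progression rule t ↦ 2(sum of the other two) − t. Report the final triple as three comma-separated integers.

start (-5,2,-5) = (f(1,0),f(0,1),f(1,1))
replace slot 2: 2·((-5)+(-5)) − 2 = -22 → (-5,-22,-5)
replace slot 3: 2·((-5)+(-22)) − (-5) = -49 → (-5,-22,-49)

-5,-22,-49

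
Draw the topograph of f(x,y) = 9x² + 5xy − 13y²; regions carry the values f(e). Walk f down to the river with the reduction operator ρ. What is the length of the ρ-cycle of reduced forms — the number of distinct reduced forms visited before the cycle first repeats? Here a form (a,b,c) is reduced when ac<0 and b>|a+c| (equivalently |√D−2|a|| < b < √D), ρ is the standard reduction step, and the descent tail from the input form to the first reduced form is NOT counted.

D = 493, ⌊√D⌋ = 22
river: ρ → (-13,21,1)
river: ρ → (1,21,-13)
river: ρ → (-13,5,9)
river: ρ → (9,13,-9)
river: ρ → (-9,5,13)
river: ρ → (13,21,-1)
river: ρ → (-1,21,13)
river: ρ → (13,5,-9)
river: ρ → (-9,13,9)
river: ρ → (9,5,-13)
ρ-cycle length = 10 (tail of 0 descent steps not counted)

10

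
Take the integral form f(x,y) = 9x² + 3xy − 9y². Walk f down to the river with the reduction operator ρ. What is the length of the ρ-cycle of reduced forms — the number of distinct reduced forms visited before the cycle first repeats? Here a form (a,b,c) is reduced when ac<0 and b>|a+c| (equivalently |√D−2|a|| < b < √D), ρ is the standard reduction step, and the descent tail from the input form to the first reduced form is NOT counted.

D = 333, ⌊√D⌋ = 18
river: ρ → (-9,15,3)
river: ρ → (3,15,-9)
river: ρ → (-9,3,9)
river: ρ → (9,15,-3)
river: ρ → (-3,15,9)
river: ρ → (9,3,-9)
ρ-cycle length = 6 (tail of 0 descent steps not counted)

6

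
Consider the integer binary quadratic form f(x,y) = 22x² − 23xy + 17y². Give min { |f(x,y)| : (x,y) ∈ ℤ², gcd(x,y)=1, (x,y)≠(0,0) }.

translate: b→21 (≡-23 mod 44), so (22,-23,17)→(22,21,16)
flip: (22,21,16)→(16,-21,22)
translate: b→11 (≡-21 mod 32), so (16,-21,22)→(16,11,17)
reduced (well bottom): (16,11,17) with a≤c, −a<b≤a
well minimum = a = 16

16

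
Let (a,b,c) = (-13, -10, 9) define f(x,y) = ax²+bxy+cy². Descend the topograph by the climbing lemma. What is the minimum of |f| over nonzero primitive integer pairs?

descent: ρ → (9,10,-13)  [lands on river]
river: ρ → (-13,16,6)
river: ρ → (6,20,-7)
river: ρ → (-7,22,3)
river: ρ → (3,20,-14)
river: ρ → (-14,8,9)
closes: descent 1, river 6
min |a| on river = 3

3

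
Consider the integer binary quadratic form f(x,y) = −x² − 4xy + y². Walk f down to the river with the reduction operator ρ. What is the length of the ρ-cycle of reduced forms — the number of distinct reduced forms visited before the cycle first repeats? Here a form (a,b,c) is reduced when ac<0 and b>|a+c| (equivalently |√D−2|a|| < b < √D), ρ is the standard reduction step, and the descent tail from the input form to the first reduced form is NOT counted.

D = 20, ⌊√D⌋ = 4
descent: ρ → (1,4,-1)  [lands on river]
river: ρ → (-1,4,1)
ρ-cycle length = 2 (tail of 1 descent step not counted)

2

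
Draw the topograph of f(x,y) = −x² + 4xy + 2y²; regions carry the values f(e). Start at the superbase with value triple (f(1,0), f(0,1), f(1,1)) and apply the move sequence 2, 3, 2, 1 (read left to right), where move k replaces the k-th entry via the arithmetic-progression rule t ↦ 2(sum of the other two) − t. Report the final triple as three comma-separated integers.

start (-1,2,5) = (f(1,0),f(0,1),f(1,1))
replace slot 2: 2·((-1)+5) − 2 = 6 → (-1,6,5)
replace slot 3: 2·((-1)+6) − 5 = 5 → (-1,6,5)
replace slot 2: 2·((-1)+5) − 6 = 2 → (-1,2,5)
replace slot 1: 2·(2+5) − (-1) = 15 → (15,2,5)

15,2,5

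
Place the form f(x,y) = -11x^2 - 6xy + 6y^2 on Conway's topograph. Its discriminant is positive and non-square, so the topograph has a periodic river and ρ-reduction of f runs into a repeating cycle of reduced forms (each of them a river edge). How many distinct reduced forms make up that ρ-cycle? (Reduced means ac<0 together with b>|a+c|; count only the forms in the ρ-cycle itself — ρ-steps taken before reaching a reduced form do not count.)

D = 300, ⌊√D⌋ = 17
descent: ρ → (6,6,-11)  [lands on river]
river: ρ → (-11,16,1)
river: ρ → (1,16,-11)
river: ρ → (-11,6,6)
ρ-cycle length = 4 (tail of 1 descent step not counted)

4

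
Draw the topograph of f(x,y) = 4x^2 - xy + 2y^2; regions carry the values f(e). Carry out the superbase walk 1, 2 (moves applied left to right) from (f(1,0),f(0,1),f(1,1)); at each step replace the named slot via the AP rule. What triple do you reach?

start (4,2,5) = (f(1,0),f(0,1),f(1,1))
replace slot 1: 2·(2+5) − 4 = 10 → (10,2,5)
replace slot 2: 2·(10+5) − 2 = 28 → (10,28,5)

10,28,5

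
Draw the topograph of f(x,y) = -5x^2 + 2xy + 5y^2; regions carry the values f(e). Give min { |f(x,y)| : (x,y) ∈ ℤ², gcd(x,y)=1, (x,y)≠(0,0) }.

river: ρ → (5,8,-2)
river: ρ → (-2,8,5)
river: ρ → (5,2,-5)
river: ρ → (-5,8,2)
river: ρ → (2,8,-5)
river: ρ → (-5,2,5)
closes: descent 0, river 6
min |a| on river = 2

2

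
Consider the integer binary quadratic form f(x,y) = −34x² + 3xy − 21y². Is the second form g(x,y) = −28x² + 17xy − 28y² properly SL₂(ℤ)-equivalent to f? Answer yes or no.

D₁ = -2847, D₂ = -2847
f is negative-definite; reduce −f:
−f: flip: (34,-3,21)→(21,3,34)
−f: reduced (well bottom): (21,3,34) with a≤c, −a<b≤a
flip sign back: reduced form of f is (-21,-3,-34)
g is negative-definite; reduce −g:
−g: flip: (28,-17,28)→(28,17,28)
−g: reduced (well bottom): (28,17,28) with a≤c, −a<b≤a
flip sign back: reduced form of g is (-28,-17,-28)
reduced forms (-21, -3, -34) vs (-28, -17, -28) ⇒ inequivalent

no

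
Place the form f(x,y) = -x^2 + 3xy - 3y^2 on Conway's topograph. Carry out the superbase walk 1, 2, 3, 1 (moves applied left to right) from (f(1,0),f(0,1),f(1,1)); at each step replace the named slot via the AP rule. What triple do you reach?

start (-1,-3,-1) = (f(1,0),f(0,1),f(1,1))
replace slot 1: 2·((-3)+(-1)) − (-1) = -7 → (-7,-3,-1)
replace slot 2: 2·((-7)+(-1)) − (-3) = -13 → (-7,-13,-1)
replace slot 3: 2·((-7)+(-13)) − (-1) = -39 → (-7,-13,-39)
replace slot 1: 2·((-13)+(-39)) − (-7) = -97 → (-97,-13,-39)

-97,-13,-39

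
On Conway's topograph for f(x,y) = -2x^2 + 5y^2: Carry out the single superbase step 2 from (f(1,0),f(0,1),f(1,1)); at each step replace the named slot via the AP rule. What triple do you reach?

start (-2,5,3) = (f(1,0),f(0,1),f(1,1))
replace slot 2: 2·((-2)+3) − 5 = -3 → (-2,-3,3)

-2,-3,3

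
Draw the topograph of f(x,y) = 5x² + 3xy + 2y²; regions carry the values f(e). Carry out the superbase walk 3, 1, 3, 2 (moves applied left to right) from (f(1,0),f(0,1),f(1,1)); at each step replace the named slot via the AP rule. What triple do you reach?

start (5,2,10) = (f(1,0),f(0,1),f(1,1))
replace slot 3: 2·(5+2) − 10 = 4 → (5,2,4)
replace slot 1: 2·(2+4) − 5 = 7 → (7,2,4)
replace slot 3: 2·(7+2) − 4 = 14 → (7,2,14)
replace slot 2: 2·(7+14) − 2 = 40 → (7,40,14)

7,40,14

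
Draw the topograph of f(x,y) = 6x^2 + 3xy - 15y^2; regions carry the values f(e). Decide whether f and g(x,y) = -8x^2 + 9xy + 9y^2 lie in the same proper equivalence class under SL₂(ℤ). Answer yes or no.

D₁ = 369, D₂ = 369
river cycle of f (length 10): (6, 15, -6), (-6, 9, 12), (12, 15, -3), (-3, 15, 12), (12, 9, -6), (-6, 15, 6), (6, 9, -12), (-12, 15, 3), (3, 15, -12), (-12, 9, 6)
river cycle of g (length 16): (9, 9, -8), (-8, 7, 10), (10, 13, -5), (-5, 17, 4), (4, 15, -9), (-9, 3, 10), (10, 17, -2), (-2, 19, 1), (1, 19, -2), (-2, 17, 10), … (6 more)
cycles differ ⇒ inequivalent

no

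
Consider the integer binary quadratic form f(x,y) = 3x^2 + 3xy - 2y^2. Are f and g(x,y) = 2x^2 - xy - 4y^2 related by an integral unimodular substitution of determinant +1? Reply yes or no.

D₁ = 33, D₂ = 33
river cycle of f (length 4): (-2, 5, 1), (1, 5, -2), (-2, 3, 3), (3, 3, -2)
river cycle of g (length 4): (2, 3, -3), (-3, 3, 2), (2, 5, -1), (-1, 5, 2)
cycles differ ⇒ inequivalent

no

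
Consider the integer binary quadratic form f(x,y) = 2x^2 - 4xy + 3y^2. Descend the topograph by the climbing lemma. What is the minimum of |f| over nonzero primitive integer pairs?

translate: b→0 (≡-4 mod 4), so (2,-4,3)→(2,0,1)
flip: (2,0,1)→(1,0,2)
reduced (well bottom): (1,0,2) with a≤c, −a<b≤a
well minimum = a = 1

1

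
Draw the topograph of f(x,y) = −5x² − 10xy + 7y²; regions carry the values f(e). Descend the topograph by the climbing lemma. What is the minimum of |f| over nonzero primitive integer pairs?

descent: ρ → (7,10,-5)  [lands on river]
river: ρ → (-5,10,7)
river: ρ → (7,4,-8)
river: ρ → (-8,12,3)
river: ρ → (3,12,-8)
river: ρ → (-8,4,7)
closes: descent 1, river 6
min |a| on river = 3

3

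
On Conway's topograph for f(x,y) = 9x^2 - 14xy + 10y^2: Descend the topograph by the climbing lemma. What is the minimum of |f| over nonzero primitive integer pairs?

translate: b→4 (≡-14 mod 18), so (9,-14,10)→(9,4,5)
flip: (9,4,5)→(5,-4,9)
reduced (well bottom): (5,-4,9) with a≤c, −a<b≤a
well minimum = a = 5

5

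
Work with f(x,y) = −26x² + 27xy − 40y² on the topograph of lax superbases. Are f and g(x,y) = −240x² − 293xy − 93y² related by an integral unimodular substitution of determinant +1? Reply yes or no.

D₁ = -3431, D₂ = -3431
f is negative-definite; reduce −f:
−f: translate: b→25 (≡-27 mod 52), so (26,-27,40)→(26,25,39)
−f: reduced (well bottom): (26,25,39) with a≤c, −a<b≤a
flip sign back: reduced form of f is (-26,-25,-39)
g is negative-definite; reduce −g:
−g: translate: b→-187 (≡293 mod 480), so (240,293,93)→(240,-187,40)
−g: flip: (240,-187,40)→(40,187,240)
−g: translate: b→27 (≡187 mod 80), so (40,187,240)→(40,27,26)
−g: flip: (40,27,26)→(26,-27,40)
−g: translate: b→25 (≡-27 mod 52), so (26,-27,40)→(26,25,39)
−g: reduced (well bottom): (26,25,39) with a≤c, −a<b≤a
flip sign back: reduced form of g is (-26,-25,-39)
reduced forms (-26, -25, -39) vs (-26, -25, -39) ⇒ equivalent

yes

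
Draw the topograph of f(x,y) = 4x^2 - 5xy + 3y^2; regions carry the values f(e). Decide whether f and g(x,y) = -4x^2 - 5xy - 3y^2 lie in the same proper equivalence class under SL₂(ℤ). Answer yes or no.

D₁ = -23, D₂ = -23
f: translate: b→3 (≡-5 mod 8), so (4,-5,3)→(4,3,2)
f: flip: (4,3,2)→(2,-3,4)
f: translate: b→1 (≡-3 mod 4), so (2,-3,4)→(2,1,3)
f: reduced (well bottom): (2,1,3) with a≤c, −a<b≤a
g is negative-definite; reduce −g:
−g: translate: b→-3 (≡5 mod 8), so (4,5,3)→(4,-3,2)
−g: flip: (4,-3,2)→(2,3,4)
−g: translate: b→-1 (≡3 mod 4), so (2,3,4)→(2,-1,3)
−g: reduced (well bottom): (2,-1,3) with a≤c, −a<b≤a
flip sign back: reduced form of g is (-2,1,-3)
reduced forms (2, 1, 3) vs (-2, 1, -3) ⇒ inequivalent

no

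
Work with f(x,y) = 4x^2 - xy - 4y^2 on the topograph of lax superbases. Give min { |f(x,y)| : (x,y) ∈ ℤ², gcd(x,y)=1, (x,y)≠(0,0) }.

descent: ρ → (-4,1,4)  [lands on river]
river: ρ → (4,7,-1)
river: ρ → (-1,7,4)
river: ρ → (4,1,-4)
river: ρ → (-4,7,1)
river: ρ → (1,7,-4)
closes: descent 1, river 6
min |a| on river = 1

1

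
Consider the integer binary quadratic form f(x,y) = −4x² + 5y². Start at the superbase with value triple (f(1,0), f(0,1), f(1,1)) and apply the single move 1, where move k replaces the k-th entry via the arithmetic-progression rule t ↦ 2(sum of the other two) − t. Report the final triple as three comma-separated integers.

start (-4,5,1) = (f(1,0),f(0,1),f(1,1))
replace slot 1: 2·(5+1) − (-4) = 16 → (16,5,1)

16,5,1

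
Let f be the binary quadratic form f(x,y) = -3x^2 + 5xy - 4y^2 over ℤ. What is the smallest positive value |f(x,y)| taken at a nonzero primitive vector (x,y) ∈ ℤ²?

translate: b→1 (≡-5 mod 6), so (3,-5,4)→(3,1,2)
flip: (3,1,2)→(2,-1,3)
reduced (well bottom): (2,-1,3) with a≤c, −a<b≤a
well minimum |f| = |-2| = 2 (negative-definite)

2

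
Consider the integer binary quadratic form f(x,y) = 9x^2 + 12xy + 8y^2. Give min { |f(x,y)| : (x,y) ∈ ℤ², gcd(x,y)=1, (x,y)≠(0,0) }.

translate: b→-6 (≡12 mod 18), so (9,12,8)→(9,-6,5)
flip: (9,-6,5)→(5,6,9)
translate: b→-4 (≡6 mod 10), so (5,6,9)→(5,-4,8)
reduced (well bottom): (5,-4,8) with a≤c, −a<b≤a
well minimum = a = 5

5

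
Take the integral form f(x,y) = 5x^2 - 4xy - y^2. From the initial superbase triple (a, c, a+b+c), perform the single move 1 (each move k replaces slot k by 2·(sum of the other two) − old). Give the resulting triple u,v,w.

start (5,-1,0) = (f(1,0),f(0,1),f(1,1))
replace slot 1: 2·((-1)+0) − 5 = -7 → (-7,-1,0)

-7,-1,0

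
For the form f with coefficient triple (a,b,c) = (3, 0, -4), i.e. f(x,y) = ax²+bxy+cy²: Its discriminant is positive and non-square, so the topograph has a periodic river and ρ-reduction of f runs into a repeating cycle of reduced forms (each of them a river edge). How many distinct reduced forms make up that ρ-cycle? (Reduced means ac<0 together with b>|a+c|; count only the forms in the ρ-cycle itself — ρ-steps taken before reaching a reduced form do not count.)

D = 48, ⌊√D⌋ = 6
descent: ρ → (-4,0,3)
descent: ρ → (3,6,-1)  [lands on river]
river: ρ → (-1,6,3)
ρ-cycle length = 2 (tail of 2 descent steps not counted)

2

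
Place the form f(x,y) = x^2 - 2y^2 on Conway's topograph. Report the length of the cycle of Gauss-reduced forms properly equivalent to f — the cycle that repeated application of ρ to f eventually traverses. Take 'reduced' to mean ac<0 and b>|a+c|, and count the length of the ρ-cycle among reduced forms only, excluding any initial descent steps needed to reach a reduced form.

D = 8, ⌊√D⌋ = 2
descent: ρ → (-2,0,1)
descent: ρ → (1,2,-1)  [lands on river]
river: ρ → (-1,2,1)
ρ-cycle length = 2 (tail of 2 descent steps not counted)

2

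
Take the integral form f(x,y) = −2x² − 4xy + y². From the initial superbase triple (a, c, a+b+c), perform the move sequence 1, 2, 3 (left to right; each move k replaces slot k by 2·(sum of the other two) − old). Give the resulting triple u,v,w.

start (-2,1,-5) = (f(1,0),f(0,1),f(1,1))
replace slot 1: 2·(1+(-5)) − (-2) = -6 → (-6,1,-5)
replace slot 2: 2·((-6)+(-5)) − 1 = -23 → (-6,-23,-5)
replace slot 3: 2·((-6)+(-23)) − (-5) = -53 → (-6,-23,-53)

-6,-23,-53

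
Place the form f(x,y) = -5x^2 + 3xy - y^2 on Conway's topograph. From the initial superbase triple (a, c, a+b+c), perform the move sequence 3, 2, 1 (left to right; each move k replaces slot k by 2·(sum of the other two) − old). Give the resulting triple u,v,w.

start (-5,-1,-3) = (f(1,0),f(0,1),f(1,1))
replace slot 3: 2·((-5)+(-1)) − (-3) = -9 → (-5,-1,-9)
replace slot 2: 2·((-5)+(-9)) − (-1) = -27 → (-5,-27,-9)
replace slot 1: 2·((-27)+(-9)) − (-5) = -67 → (-67,-27,-9)

-67,-27,-9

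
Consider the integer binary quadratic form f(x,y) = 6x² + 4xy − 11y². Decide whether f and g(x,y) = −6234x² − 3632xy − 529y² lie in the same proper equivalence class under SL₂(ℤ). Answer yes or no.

D₁ = 280, D₂ = 280
river cycle of f (length 6): (6, 16, -1), (-1, 16, 6), (6, 8, -9), (-9, 10, 5), (5, 10, -9), (-9, 8, 6)
river cycle of g (length 6): (-9, 8, 6), (6, 16, -1), (-1, 16, 6), (6, 8, -9), (-9, 10, 5), (5, 10, -9)
cycles coincide ⇒ equivalent

yes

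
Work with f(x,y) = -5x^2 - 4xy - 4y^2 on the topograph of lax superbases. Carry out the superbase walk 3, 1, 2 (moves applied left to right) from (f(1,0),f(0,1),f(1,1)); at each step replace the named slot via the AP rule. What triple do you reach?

start (-5,-4,-13) = (f(1,0),f(0,1),f(1,1))
replace slot 3: 2·((-5)+(-4)) − (-13) = -5 → (-5,-4,-5)
replace slot 1: 2·((-4)+(-5)) − (-5) = -13 → (-13,-4,-5)
replace slot 2: 2·((-13)+(-5)) − (-4) = -32 → (-13,-32,-5)

-13,-32,-5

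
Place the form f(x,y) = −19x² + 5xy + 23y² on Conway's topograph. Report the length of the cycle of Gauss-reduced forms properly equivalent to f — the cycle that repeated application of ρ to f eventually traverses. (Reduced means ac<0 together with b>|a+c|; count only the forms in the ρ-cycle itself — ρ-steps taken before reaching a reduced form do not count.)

D = 1773, ⌊√D⌋ = 42
river: ρ → (23,41,-1)
river: ρ → (-1,41,23)
river: ρ → (23,5,-19)
river: ρ → (-19,33,9)
river: ρ → (9,39,-7)
river: ρ → (-7,31,29)
river: ρ → (29,27,-9)
river: ρ → (-9,27,29)
river: ρ → (29,31,-7)
river: ρ → (-7,39,9)
river: ρ → (9,33,-19)
river: ρ → (-19,5,23)
ρ-cycle length = 12 (tail of 0 descent steps not counted)

12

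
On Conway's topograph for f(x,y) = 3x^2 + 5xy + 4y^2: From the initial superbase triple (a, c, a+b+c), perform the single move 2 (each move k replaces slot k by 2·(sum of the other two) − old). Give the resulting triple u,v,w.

start (3,4,12) = (f(1,0),f(0,1),f(1,1))
replace slot 2: 2·(3+12) − 4 = 26 → (3,26,12)

3,26,12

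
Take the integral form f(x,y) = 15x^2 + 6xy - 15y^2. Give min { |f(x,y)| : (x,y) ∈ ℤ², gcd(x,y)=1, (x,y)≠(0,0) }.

river: ρ → (-15,24,6)
river: ρ → (6,24,-15)
river: ρ → (-15,6,15)
river: ρ → (15,24,-6)
river: ρ → (-6,24,15)
river: ρ → (15,6,-15)
closes: descent 0, river 6
min |a| on river = 6

6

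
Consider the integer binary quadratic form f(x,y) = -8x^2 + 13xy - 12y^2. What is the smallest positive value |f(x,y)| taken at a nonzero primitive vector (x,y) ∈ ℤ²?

translate: b→3 (≡-13 mod 16), so (8,-13,12)→(8,3,7)
flip: (8,3,7)→(7,-3,8)
reduced (well bottom): (7,-3,8) with a≤c, −a<b≤a
well minimum |f| = |-7| = 7 (negative-definite)

7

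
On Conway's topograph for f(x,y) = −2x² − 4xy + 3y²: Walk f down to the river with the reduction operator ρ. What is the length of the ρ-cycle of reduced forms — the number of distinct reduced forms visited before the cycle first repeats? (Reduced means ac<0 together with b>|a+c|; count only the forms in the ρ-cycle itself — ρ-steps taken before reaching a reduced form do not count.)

D = 40, ⌊√D⌋ = 6
descent: ρ → (3,4,-2)  [lands on river]
river: ρ → (-2,4,3)
river: ρ → (3,2,-3)
river: ρ → (-3,4,2)
river: ρ → (2,4,-3)
river: ρ → (-3,2,3)
ρ-cycle length = 6 (tail of 1 descent step not counted)

6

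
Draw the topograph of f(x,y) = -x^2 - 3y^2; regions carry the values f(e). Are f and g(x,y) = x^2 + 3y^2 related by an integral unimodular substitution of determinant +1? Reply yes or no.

D₁ = -12, D₂ = -12
f is negative-definite; reduce −f:
−f: reduced (well bottom): (1,0,3) with a≤c, −a<b≤a
flip sign back: reduced form of f is (-1,0,-3)
g: reduced (well bottom): (1,0,3) with a≤c, −a<b≤a
reduced forms (-1, 0, -3) vs (1, 0, 3) ⇒ inequivalent

no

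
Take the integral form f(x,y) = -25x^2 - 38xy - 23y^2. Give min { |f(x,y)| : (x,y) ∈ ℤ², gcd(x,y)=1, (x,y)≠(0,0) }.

translate: b→-12 (≡38 mod 50), so (25,38,23)→(25,-12,10)
flip: (25,-12,10)→(10,12,25)
translate: b→-8 (≡12 mod 20), so (10,12,25)→(10,-8,23)
reduced (well bottom): (10,-8,23) with a≤c, −a<b≤a
well minimum |f| = |-10| = 10 (negative-definite)

10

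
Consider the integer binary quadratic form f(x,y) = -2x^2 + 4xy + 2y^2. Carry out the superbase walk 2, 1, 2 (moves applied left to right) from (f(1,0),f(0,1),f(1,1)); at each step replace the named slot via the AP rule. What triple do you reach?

start (-2,2,4) = (f(1,0),f(0,1),f(1,1))
replace slot 2: 2·((-2)+4) − 2 = 2 → (-2,2,4)
replace slot 1: 2·(2+4) − (-2) = 14 → (14,2,4)
replace slot 2: 2·(14+4) − 2 = 34 → (14,34,4)

14,34,4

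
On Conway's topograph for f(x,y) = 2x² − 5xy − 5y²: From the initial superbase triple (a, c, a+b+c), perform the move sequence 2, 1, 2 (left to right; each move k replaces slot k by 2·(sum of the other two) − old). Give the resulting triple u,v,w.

start (2,-5,-8) = (f(1,0),f(0,1),f(1,1))
replace slot 2: 2·(2+(-8)) − (-5) = -7 → (2,-7,-8)
replace slot 1: 2·((-7)+(-8)) − 2 = -32 → (-32,-7,-8)
replace slot 2: 2·((-32)+(-8)) − (-7) = -73 → (-32,-73,-8)

-32,-73,-8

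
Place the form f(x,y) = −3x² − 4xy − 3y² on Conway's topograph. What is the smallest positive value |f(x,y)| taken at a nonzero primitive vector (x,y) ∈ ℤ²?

translate: b→-2 (≡4 mod 6), so (3,4,3)→(3,-2,2)
flip: (3,-2,2)→(2,2,3)
reduced (well bottom): (2,2,3) with a≤c, −a<b≤a
well minimum |f| = |-2| = 2 (negative-definite)

2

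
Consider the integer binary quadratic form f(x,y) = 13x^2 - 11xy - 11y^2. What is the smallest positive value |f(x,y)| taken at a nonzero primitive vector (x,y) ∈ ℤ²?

descent: ρ → (-11,11,13)  [lands on river]
river: ρ → (13,15,-9)
river: ρ → (-9,21,7)
river: ρ → (7,21,-9)
river: ρ → (-9,15,13)
river: ρ → (13,11,-11)
closes: descent 1, river 6
min |a| on river = 7

7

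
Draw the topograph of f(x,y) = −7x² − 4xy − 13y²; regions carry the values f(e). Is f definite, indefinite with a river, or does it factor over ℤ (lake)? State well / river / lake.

D = b²−4ac = (-4)² − 4·(-7)·(-13) = -348
D < 0 ⇒ definite ⇒ every region one sign ⇒ single well

well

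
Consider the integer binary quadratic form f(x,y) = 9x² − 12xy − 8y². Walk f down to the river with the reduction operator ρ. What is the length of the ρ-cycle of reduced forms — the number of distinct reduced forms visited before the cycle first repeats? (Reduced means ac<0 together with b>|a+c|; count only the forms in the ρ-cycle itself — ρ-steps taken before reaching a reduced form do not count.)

D = 432, ⌊√D⌋ = 20
descent: ρ → (-8,12,9)  [lands on river]
river: ρ → (9,6,-11)
river: ρ → (-11,16,4)
river: ρ → (4,16,-11)
river: ρ → (-11,6,9)
river: ρ → (9,12,-8)
river: ρ → (-8,20,1)
river: ρ → (1,20,-8)
ρ-cycle length = 8 (tail of 1 descent step not counted)

8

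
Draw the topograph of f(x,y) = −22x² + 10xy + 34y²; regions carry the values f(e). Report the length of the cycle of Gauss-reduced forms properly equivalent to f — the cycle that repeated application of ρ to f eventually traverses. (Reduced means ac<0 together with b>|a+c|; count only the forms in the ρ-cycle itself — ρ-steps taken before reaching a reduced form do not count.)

D = 3092, ⌊√D⌋ = 55
descent: ρ → (34,-10,-22)
descent: ρ → (-22,54,2)  [lands on river]
river: ρ → (2,54,-22)
river: ρ → (-22,34,22)
river: ρ → (22,54,-2)
river: ρ → (-2,54,22)
river: ρ → (22,34,-22)
ρ-cycle length = 6 (tail of 2 descent steps not counted)

6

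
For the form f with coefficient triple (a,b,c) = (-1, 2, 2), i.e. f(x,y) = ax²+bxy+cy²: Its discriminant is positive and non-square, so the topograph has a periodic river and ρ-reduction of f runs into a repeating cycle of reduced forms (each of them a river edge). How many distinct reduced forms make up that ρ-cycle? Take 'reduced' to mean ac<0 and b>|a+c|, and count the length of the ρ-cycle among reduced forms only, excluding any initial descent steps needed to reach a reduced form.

D = 12, ⌊√D⌋ = 3
river: ρ → (2,2,-1)
river: ρ → (-1,2,2)
ρ-cycle length = 2 (tail of 0 descent steps not counted)

2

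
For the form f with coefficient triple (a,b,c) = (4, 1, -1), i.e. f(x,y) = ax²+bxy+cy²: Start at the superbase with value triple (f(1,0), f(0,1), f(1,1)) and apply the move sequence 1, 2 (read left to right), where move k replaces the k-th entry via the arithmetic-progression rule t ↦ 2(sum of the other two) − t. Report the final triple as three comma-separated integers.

start (4,-1,4) = (f(1,0),f(0,1),f(1,1))
replace slot 1: 2·((-1)+4) − 4 = 2 → (2,-1,4)
replace slot 2: 2·(2+4) − (-1) = 13 → (2,13,4)

2,13,4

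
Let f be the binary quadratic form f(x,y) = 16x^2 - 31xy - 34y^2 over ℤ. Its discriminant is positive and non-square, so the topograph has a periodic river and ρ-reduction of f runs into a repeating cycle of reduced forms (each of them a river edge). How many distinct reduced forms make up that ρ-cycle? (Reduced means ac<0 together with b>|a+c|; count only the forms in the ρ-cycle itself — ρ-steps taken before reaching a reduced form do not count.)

D = 3137, ⌊√D⌋ = 56
descent: ρ → (-34,31,16)  [lands on river]
river: ρ → (16,33,-32)
river: ρ → (-32,31,17)
river: ρ → (17,37,-26)
river: ρ → (-26,15,28)
river: ρ → (28,41,-13)
river: ρ → (-13,37,34)
river: ρ → (34,31,-16)
river: ρ → (-16,33,32)
river: ρ → (32,31,-17)
river: ρ → (-17,37,26)
river: ρ → (26,15,-28)
river: ρ → (-28,41,13)
river: ρ → (13,37,-34)
ρ-cycle length = 14 (tail of 1 descent step not counted)

14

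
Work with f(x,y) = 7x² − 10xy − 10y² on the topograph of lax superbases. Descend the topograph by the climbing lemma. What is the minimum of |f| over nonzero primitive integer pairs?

descent: ρ → (-10,10,7)  [lands on river]
river: ρ → (7,18,-2)
river: ρ → (-2,18,7)
river: ρ → (7,10,-10)
closes: descent 1, river 4
min |a| on river = 2

2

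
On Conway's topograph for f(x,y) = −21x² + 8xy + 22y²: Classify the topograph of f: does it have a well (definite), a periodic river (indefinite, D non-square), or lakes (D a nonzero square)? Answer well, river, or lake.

D = b²−4ac = 8² − 4·(-21)·22 = 1912
D > 0 non-square ⇒ indefinite ⇒ periodic river

river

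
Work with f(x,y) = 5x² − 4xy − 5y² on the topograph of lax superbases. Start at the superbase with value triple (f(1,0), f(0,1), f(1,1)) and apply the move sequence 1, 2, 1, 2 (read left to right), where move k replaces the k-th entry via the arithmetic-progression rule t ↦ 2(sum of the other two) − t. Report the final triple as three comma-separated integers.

start (5,-5,-4) = (f(1,0),f(0,1),f(1,1))
replace slot 1: 2·((-5)+(-4)) − 5 = -23 → (-23,-5,-4)
replace slot 2: 2·((-23)+(-4)) − (-5) = -49 → (-23,-49,-4)
replace slot 1: 2·((-49)+(-4)) − (-23) = -83 → (-83,-49,-4)
replace slot 2: 2·((-83)+(-4)) − (-49) = -125 → (-83,-125,-4)

-83,-125,-4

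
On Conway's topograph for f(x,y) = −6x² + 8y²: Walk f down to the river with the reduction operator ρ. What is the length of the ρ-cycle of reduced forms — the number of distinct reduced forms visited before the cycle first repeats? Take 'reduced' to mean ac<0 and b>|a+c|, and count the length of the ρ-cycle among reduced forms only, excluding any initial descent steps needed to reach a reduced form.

D = 192, ⌊√D⌋ = 13
descent: ρ → (8,0,-6)
descent: ρ → (-6,12,2)  [lands on river]
river: ρ → (2,12,-6)
ρ-cycle length = 2 (tail of 2 descent steps not counted)

2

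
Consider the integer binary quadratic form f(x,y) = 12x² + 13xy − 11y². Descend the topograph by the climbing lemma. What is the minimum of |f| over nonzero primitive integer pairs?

river: ρ → (-11,9,14)
river: ρ → (14,19,-6)
river: ρ → (-6,17,17)
river: ρ → (17,17,-6)
river: ρ → (-6,19,14)
river: ρ → (14,9,-11)
river: ρ → (-11,13,12)
river: ρ → (12,11,-12)
river: ρ → (-12,13,11)
river: ρ → (11,9,-14)
river: ρ → (-14,19,6)
river: ρ → (6,17,-17)
river: ρ → (-17,17,6)
river: ρ → (6,19,-14)
river: ρ → (-14,9,11)
river: ρ → (11,13,-12)
river: ρ → (-12,11,12)
river: ρ → (12,13,-11)
closes: descent 0, river 18
min |a| on river = 6

6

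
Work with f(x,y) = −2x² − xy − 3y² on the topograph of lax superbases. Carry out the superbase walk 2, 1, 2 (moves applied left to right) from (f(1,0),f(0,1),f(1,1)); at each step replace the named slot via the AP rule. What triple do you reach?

start (-2,-3,-6) = (f(1,0),f(0,1),f(1,1))
replace slot 2: 2·((-2)+(-6)) − (-3) = -13 → (-2,-13,-6)
replace slot 1: 2·((-13)+(-6)) − (-2) = -36 → (-36,-13,-6)
replace slot 2: 2·((-36)+(-6)) − (-13) = -71 → (-36,-71,-6)

-36,-71,-6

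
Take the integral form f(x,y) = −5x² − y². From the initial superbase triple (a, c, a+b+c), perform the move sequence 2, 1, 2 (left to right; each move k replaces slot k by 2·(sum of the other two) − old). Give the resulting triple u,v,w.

start (-5,-1,-6) = (f(1,0),f(0,1),f(1,1))
replace slot 2: 2·((-5)+(-6)) − (-1) = -21 → (-5,-21,-6)
replace slot 1: 2·((-21)+(-6)) − (-5) = -49 → (-49,-21,-6)
replace slot 2: 2·((-49)+(-6)) − (-21) = -89 → (-49,-89,-6)

-49,-89,-6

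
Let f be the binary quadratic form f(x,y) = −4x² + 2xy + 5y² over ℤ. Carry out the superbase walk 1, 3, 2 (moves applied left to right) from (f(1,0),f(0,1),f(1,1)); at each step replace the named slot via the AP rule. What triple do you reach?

start (-4,5,3) = (f(1,0),f(0,1),f(1,1))
replace slot 1: 2·(5+3) − (-4) = 20 → (20,5,3)
replace slot 3: 2·(20+5) − 3 = 47 → (20,5,47)
replace slot 2: 2·(20+47) − 5 = 129 → (20,129,47)

20,129,47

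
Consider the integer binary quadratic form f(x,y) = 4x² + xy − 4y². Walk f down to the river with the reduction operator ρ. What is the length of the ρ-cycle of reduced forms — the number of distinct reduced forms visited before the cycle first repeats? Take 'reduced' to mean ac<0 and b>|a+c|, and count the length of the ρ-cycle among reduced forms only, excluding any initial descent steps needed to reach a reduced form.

D = 65, ⌊√D⌋ = 8
river: ρ → (-4,7,1)
river: ρ → (1,7,-4)
river: ρ → (-4,1,4)
river: ρ → (4,7,-1)
river: ρ → (-1,7,4)
river: ρ → (4,1,-4)
ρ-cycle length = 6 (tail of 0 descent steps not counted)

6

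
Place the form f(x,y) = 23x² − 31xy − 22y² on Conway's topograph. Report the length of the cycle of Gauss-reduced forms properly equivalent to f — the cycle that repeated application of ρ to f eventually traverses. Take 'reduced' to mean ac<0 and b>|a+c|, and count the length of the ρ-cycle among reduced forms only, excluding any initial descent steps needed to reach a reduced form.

D = 2985, ⌊√D⌋ = 54
descent: ρ → (-22,31,23)  [lands on river]
river: ρ → (23,15,-30)
river: ρ → (-30,45,8)
river: ρ → (8,51,-12)
river: ρ → (-12,45,20)
river: ρ → (20,35,-22)
river: ρ → (-22,53,2)
river: ρ → (2,51,-48)
river: ρ → (-48,45,5)
river: ρ → (5,45,-48)
river: ρ → (-48,51,2)
river: ρ → (2,53,-22)
river: ρ → (-22,35,20)
river: ρ → (20,45,-12)
river: ρ → (-12,51,8)
river: ρ → (8,45,-30)
river: ρ → (-30,15,23)
river: ρ → (23,31,-22)
river: ρ → (-22,13,32)
river: ρ → (32,51,-3)
river: ρ → (-3,51,32)
river: ρ → (32,13,-22)
ρ-cycle length = 22 (tail of 1 descent step not counted)

22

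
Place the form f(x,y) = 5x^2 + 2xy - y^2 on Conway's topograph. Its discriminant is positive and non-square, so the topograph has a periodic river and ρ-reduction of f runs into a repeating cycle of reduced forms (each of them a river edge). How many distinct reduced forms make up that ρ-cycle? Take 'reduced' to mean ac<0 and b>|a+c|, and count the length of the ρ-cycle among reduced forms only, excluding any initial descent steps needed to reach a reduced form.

D = 24, ⌊√D⌋ = 4
descent: ρ → (-1,4,2)  [lands on river]
river: ρ → (2,4,-1)
ρ-cycle length = 2 (tail of 1 descent step not counted)

2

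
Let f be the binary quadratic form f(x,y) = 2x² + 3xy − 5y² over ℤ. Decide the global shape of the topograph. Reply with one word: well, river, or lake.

D = b²−4ac = 3² − 4·2·(-5) = 49
D = 7² is a perfect square ⇒ form factors over ℤ ⇒ lakes

lake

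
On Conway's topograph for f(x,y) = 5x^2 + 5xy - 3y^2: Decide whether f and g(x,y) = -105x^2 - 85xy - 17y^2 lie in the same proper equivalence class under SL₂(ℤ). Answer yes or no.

D₁ = 85, D₂ = 85
river cycle of f (length 6): (-3, 7, 3), (3, 5, -5), (-5, 5, 3), (3, 7, -3), (-3, 5, 5), (5, 5, -3)
river cycle of g (length 6): (-3, 7, 3), (3, 5, -5), (-5, 5, 3), (3, 7, -3), (-3, 5, 5), (5, 5, -3)
cycles coincide ⇒ equivalent

yes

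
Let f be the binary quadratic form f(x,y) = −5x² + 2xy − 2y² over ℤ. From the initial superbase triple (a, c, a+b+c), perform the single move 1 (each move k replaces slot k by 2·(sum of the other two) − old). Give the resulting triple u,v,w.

start (-5,-2,-5) = (f(1,0),f(0,1),f(1,1))
replace slot 1: 2·((-2)+(-5)) − (-5) = -9 → (-9,-2,-5)

-9,-2,-5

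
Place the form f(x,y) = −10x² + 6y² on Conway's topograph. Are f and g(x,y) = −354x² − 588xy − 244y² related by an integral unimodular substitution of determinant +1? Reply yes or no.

D₁ = 240, D₂ = 240
river cycle of f (length 2): (6, 12, -4), (-4, 12, 6)
river cycle of g (length 2): (6, 12, -4), (-4, 12, 6)
cycles coincide ⇒ equivalent

yes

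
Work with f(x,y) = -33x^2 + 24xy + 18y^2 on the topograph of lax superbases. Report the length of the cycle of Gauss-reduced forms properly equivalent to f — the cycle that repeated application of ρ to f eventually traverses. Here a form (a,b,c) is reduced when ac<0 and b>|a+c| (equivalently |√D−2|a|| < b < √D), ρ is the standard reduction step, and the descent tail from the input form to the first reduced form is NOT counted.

D = 2952, ⌊√D⌋ = 54
river: ρ → (18,48,-9)
river: ρ → (-9,42,33)
river: ρ → (33,24,-18)
river: ρ → (-18,48,9)
river: ρ → (9,42,-33)
river: ρ → (-33,24,18)
ρ-cycle length = 6 (tail of 0 descent steps not counted)

6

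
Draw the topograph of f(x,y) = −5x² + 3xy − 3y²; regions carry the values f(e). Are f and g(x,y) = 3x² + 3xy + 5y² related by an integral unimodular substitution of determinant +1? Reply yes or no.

D₁ = -51, D₂ = -51
f is negative-definite; reduce −f:
−f: flip: (5,-3,3)→(3,3,5)
−f: reduced (well bottom): (3,3,5) with a≤c, −a<b≤a
flip sign back: reduced form of f is (-3,-3,-5)
g: reduced (well bottom): (3,3,5) with a≤c, −a<b≤a
reduced forms (-3, -3, -5) vs (3, 3, 5) ⇒ inequivalent

no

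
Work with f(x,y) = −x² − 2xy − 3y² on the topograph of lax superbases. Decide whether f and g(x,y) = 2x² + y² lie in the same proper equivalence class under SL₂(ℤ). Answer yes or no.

D₁ = -8, D₂ = -8
f is negative-definite; reduce −f:
−f: translate: b→0 (≡2 mod 2), so (1,2,3)→(1,0,2)
−f: reduced (well bottom): (1,0,2) with a≤c, −a<b≤a
flip sign back: reduced form of f is (-1,0,-2)
g: flip: (2,0,1)→(1,0,2)
g: reduced (well bottom): (1,0,2) with a≤c, −a<b≤a
reduced forms (-1, 0, -2) vs (1, 0, 2) ⇒ inequivalent

no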